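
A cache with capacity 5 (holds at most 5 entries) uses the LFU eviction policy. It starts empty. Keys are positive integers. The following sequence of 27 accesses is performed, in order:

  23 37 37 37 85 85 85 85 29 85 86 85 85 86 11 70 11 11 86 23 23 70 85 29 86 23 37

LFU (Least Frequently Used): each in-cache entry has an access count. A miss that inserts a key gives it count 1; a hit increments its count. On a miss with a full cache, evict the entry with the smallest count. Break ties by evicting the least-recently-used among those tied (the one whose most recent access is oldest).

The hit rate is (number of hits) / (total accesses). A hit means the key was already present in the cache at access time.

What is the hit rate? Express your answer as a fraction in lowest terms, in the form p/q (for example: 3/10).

LFU simulation (capacity=5):
  1. access 23: MISS. Cache: [23(c=1)]
  2. access 37: MISS. Cache: [23(c=1) 37(c=1)]
  3. access 37: HIT, count now 2. Cache: [23(c=1) 37(c=2)]
  4. access 37: HIT, count now 3. Cache: [23(c=1) 37(c=3)]
  5. access 85: MISS. Cache: [23(c=1) 85(c=1) 37(c=3)]
  6. access 85: HIT, count now 2. Cache: [23(c=1) 85(c=2) 37(c=3)]
  7. access 85: HIT, count now 3. Cache: [23(c=1) 37(c=3) 85(c=3)]
  8. access 85: HIT, count now 4. Cache: [23(c=1) 37(c=3) 85(c=4)]
  9. access 29: MISS. Cache: [23(c=1) 29(c=1) 37(c=3) 85(c=4)]
  10. access 85: HIT, count now 5. Cache: [23(c=1) 29(c=1) 37(c=3) 85(c=5)]
  11. access 86: MISS. Cache: [23(c=1) 29(c=1) 86(c=1) 37(c=3) 85(c=5)]
  12. access 85: HIT, count now 6. Cache: [23(c=1) 29(c=1) 86(c=1) 37(c=3) 85(c=6)]
  13. access 85: HIT, count now 7. Cache: [23(c=1) 29(c=1) 86(c=1) 37(c=3) 85(c=7)]
  14. access 86: HIT, count now 2. Cache: [23(c=1) 29(c=1) 86(c=2) 37(c=3) 85(c=7)]
  15. access 11: MISS, evict 23(c=1). Cache: [29(c=1) 11(c=1) 86(c=2) 37(c=3) 85(c=7)]
  16. access 70: MISS, evict 29(c=1). Cache: [11(c=1) 70(c=1) 86(c=2) 37(c=3) 85(c=7)]
  17. access 11: HIT, count now 2. Cache: [70(c=1) 86(c=2) 11(c=2) 37(c=3) 85(c=7)]
  18. access 11: HIT, count now 3. Cache: [70(c=1) 86(c=2) 37(c=3) 11(c=3) 85(c=7)]
  19. access 86: HIT, count now 3. Cache: [70(c=1) 37(c=3) 11(c=3) 86(c=3) 85(c=7)]
  20. access 23: MISS, evict 70(c=1). Cache: [23(c=1) 37(c=3) 11(c=3) 86(c=3) 85(c=7)]
  21. access 23: HIT, count now 2. Cache: [23(c=2) 37(c=3) 11(c=3) 86(c=3) 85(c=7)]
  22. access 70: MISS, evict 23(c=2). Cache: [70(c=1) 37(c=3) 11(c=3) 86(c=3) 85(c=7)]
  23. access 85: HIT, count now 8. Cache: [70(c=1) 37(c=3) 11(c=3) 86(c=3) 85(c=8)]
  24. access 29: MISS, evict 70(c=1). Cache: [29(c=1) 37(c=3) 11(c=3) 86(c=3) 85(c=8)]
  25. access 86: HIT, count now 4. Cache: [29(c=1) 37(c=3) 11(c=3) 86(c=4) 85(c=8)]
  26. access 23: MISS, evict 29(c=1). Cache: [23(c=1) 37(c=3) 11(c=3) 86(c=4) 85(c=8)]
  27. access 37: HIT, count now 4. Cache: [23(c=1) 11(c=3) 86(c=4) 37(c=4) 85(c=8)]
Total: 16 hits, 11 misses, 6 evictions

Hit rate = 16/27

Answer: 16/27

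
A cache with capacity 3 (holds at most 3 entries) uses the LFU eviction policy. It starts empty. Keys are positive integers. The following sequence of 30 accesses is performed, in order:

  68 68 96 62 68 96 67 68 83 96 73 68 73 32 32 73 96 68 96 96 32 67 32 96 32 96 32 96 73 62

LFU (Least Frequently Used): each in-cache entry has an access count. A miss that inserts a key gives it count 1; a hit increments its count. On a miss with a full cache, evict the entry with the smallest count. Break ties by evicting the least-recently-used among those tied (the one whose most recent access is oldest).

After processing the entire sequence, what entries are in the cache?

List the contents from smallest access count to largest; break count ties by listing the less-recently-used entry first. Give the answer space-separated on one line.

Answer: 62 68 96

Derivation:
LFU simulation (capacity=3):
  1. access 68: MISS. Cache: [68(c=1)]
  2. access 68: HIT, count now 2. Cache: [68(c=2)]
  3. access 96: MISS. Cache: [96(c=1) 68(c=2)]
  4. access 62: MISS. Cache: [96(c=1) 62(c=1) 68(c=2)]
  5. access 68: HIT, count now 3. Cache: [96(c=1) 62(c=1) 68(c=3)]
  6. access 96: HIT, count now 2. Cache: [62(c=1) 96(c=2) 68(c=3)]
  7. access 67: MISS, evict 62(c=1). Cache: [67(c=1) 96(c=2) 68(c=3)]
  8. access 68: HIT, count now 4. Cache: [67(c=1) 96(c=2) 68(c=4)]
  9. access 83: MISS, evict 67(c=1). Cache: [83(c=1) 96(c=2) 68(c=4)]
  10. access 96: HIT, count now 3. Cache: [83(c=1) 96(c=3) 68(c=4)]
  11. access 73: MISS, evict 83(c=1). Cache: [73(c=1) 96(c=3) 68(c=4)]
  12. access 68: HIT, count now 5. Cache: [73(c=1) 96(c=3) 68(c=5)]
  13. access 73: HIT, count now 2. Cache: [73(c=2) 96(c=3) 68(c=5)]
  14. access 32: MISS, evict 73(c=2). Cache: [32(c=1) 96(c=3) 68(c=5)]
  15. access 32: HIT, count now 2. Cache: [32(c=2) 96(c=3) 68(c=5)]
  16. access 73: MISS, evict 32(c=2). Cache: [73(c=1) 96(c=3) 68(c=5)]
  17. access 96: HIT, count now 4. Cache: [73(c=1) 96(c=4) 68(c=5)]
  18. access 68: HIT, count now 6. Cache: [73(c=1) 96(c=4) 68(c=6)]
  19. access 96: HIT, count now 5. Cache: [73(c=1) 96(c=5) 68(c=6)]
  20. access 96: HIT, count now 6. Cache: [73(c=1) 68(c=6) 96(c=6)]
  21. access 32: MISS, evict 73(c=1). Cache: [32(c=1) 68(c=6) 96(c=6)]
  22. access 67: MISS, evict 32(c=1). Cache: [67(c=1) 68(c=6) 96(c=6)]
  23. access 32: MISS, evict 67(c=1). Cache: [32(c=1) 68(c=6) 96(c=6)]
  24. access 96: HIT, count now 7. Cache: [32(c=1) 68(c=6) 96(c=7)]
  25. access 32: HIT, count now 2. Cache: [32(c=2) 68(c=6) 96(c=7)]
  26. access 96: HIT, count now 8. Cache: [32(c=2) 68(c=6) 96(c=8)]
  27. access 32: HIT, count now 3. Cache: [32(c=3) 68(c=6) 96(c=8)]
  28. access 96: HIT, count now 9. Cache: [32(c=3) 68(c=6) 96(c=9)]
  29. access 73: MISS, evict 32(c=3). Cache: [73(c=1) 68(c=6) 96(c=9)]
  30. access 62: MISS, evict 73(c=1). Cache: [62(c=1) 68(c=6) 96(c=9)]
Total: 17 hits, 13 misses, 10 evictions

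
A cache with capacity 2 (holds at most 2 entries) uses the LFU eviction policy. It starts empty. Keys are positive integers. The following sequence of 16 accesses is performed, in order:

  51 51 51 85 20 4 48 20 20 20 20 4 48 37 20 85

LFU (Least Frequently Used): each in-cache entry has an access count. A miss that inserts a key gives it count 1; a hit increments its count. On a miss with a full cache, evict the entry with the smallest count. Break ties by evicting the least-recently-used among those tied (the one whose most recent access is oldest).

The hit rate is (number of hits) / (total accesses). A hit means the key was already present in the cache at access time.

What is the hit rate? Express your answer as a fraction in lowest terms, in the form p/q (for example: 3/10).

Answer: 3/8

Derivation:
LFU simulation (capacity=2):
  1. access 51: MISS. Cache: [51(c=1)]
  2. access 51: HIT, count now 2. Cache: [51(c=2)]
  3. access 51: HIT, count now 3. Cache: [51(c=3)]
  4. access 85: MISS. Cache: [85(c=1) 51(c=3)]
  5. access 20: MISS, evict 85(c=1). Cache: [20(c=1) 51(c=3)]
  6. access 4: MISS, evict 20(c=1). Cache: [4(c=1) 51(c=3)]
  7. access 48: MISS, evict 4(c=1). Cache: [48(c=1) 51(c=3)]
  8. access 20: MISS, evict 48(c=1). Cache: [20(c=1) 51(c=3)]
  9. access 20: HIT, count now 2. Cache: [20(c=2) 51(c=3)]
  10. access 20: HIT, count now 3. Cache: [51(c=3) 20(c=3)]
  11. access 20: HIT, count now 4. Cache: [51(c=3) 20(c=4)]
  12. access 4: MISS, evict 51(c=3). Cache: [4(c=1) 20(c=4)]
  13. access 48: MISS, evict 4(c=1). Cache: [48(c=1) 20(c=4)]
  14. access 37: MISS, evict 48(c=1). Cache: [37(c=1) 20(c=4)]
  15. access 20: HIT, count now 5. Cache: [37(c=1) 20(c=5)]
  16. access 85: MISS, evict 37(c=1). Cache: [85(c=1) 20(c=5)]
Total: 6 hits, 10 misses, 8 evictions

Hit rate = 6/16 = 3/8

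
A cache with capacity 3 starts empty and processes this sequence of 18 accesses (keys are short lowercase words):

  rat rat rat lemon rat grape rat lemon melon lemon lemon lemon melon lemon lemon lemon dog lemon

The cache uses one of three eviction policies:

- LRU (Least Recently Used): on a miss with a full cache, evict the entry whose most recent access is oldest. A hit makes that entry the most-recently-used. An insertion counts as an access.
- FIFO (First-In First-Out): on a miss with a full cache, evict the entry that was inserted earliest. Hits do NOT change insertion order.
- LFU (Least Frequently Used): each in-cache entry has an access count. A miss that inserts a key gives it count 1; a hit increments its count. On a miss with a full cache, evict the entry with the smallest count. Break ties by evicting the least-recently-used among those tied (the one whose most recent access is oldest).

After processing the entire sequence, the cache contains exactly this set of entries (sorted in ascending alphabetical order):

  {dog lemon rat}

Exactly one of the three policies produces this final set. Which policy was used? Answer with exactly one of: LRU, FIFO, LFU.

Simulating under each policy and comparing final sets:
  LRU: final set = {dog lemon melon} -> differs
  FIFO: final set = {dog lemon melon} -> differs
  LFU: final set = {dog lemon rat} -> MATCHES target
Only LFU produces the target set.

Answer: LFU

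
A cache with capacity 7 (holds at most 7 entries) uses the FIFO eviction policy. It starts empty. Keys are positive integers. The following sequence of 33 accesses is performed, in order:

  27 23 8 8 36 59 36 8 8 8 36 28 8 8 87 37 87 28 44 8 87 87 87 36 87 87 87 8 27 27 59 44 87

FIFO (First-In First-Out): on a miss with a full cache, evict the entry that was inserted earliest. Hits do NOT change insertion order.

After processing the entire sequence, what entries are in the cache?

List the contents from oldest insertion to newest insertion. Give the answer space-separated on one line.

FIFO simulation (capacity=7):
  1. access 27: MISS. Cache (old->new): [27]
  2. access 23: MISS. Cache (old->new): [27 23]
  3. access 8: MISS. Cache (old->new): [27 23 8]
  4. access 8: HIT. Cache (old->new): [27 23 8]
  5. access 36: MISS. Cache (old->new): [27 23 8 36]
  6. access 59: MISS. Cache (old->new): [27 23 8 36 59]
  7. access 36: HIT. Cache (old->new): [27 23 8 36 59]
  8. access 8: HIT. Cache (old->new): [27 23 8 36 59]
  9. access 8: HIT. Cache (old->new): [27 23 8 36 59]
  10. access 8: HIT. Cache (old->new): [27 23 8 36 59]
  11. access 36: HIT. Cache (old->new): [27 23 8 36 59]
  12. access 28: MISS. Cache (old->new): [27 23 8 36 59 28]
  13. access 8: HIT. Cache (old->new): [27 23 8 36 59 28]
  14. access 8: HIT. Cache (old->new): [27 23 8 36 59 28]
  15. access 87: MISS. Cache (old->new): [27 23 8 36 59 28 87]
  16. access 37: MISS, evict 27. Cache (old->new): [23 8 36 59 28 87 37]
  17. access 87: HIT. Cache (old->new): [23 8 36 59 28 87 37]
  18. access 28: HIT. Cache (old->new): [23 8 36 59 28 87 37]
  19. access 44: MISS, evict 23. Cache (old->new): [8 36 59 28 87 37 44]
  20. access 8: HIT. Cache (old->new): [8 36 59 28 87 37 44]
  21. access 87: HIT. Cache (old->new): [8 36 59 28 87 37 44]
  22. access 87: HIT. Cache (old->new): [8 36 59 28 87 37 44]
  23. access 87: HIT. Cache (old->new): [8 36 59 28 87 37 44]
  24. access 36: HIT. Cache (old->new): [8 36 59 28 87 37 44]
  25. access 87: HIT. Cache (old->new): [8 36 59 28 87 37 44]
  26. access 87: HIT. Cache (old->new): [8 36 59 28 87 37 44]
  27. access 87: HIT. Cache (old->new): [8 36 59 28 87 37 44]
  28. access 8: HIT. Cache (old->new): [8 36 59 28 87 37 44]
  29. access 27: MISS, evict 8. Cache (old->new): [36 59 28 87 37 44 27]
  30. access 27: HIT. Cache (old->new): [36 59 28 87 37 44 27]
  31. access 59: HIT. Cache (old->new): [36 59 28 87 37 44 27]
  32. access 44: HIT. Cache (old->new): [36 59 28 87 37 44 27]
  33. access 87: HIT. Cache (old->new): [36 59 28 87 37 44 27]
Total: 23 hits, 10 misses, 3 evictions

Answer: 36 59 28 87 37 44 27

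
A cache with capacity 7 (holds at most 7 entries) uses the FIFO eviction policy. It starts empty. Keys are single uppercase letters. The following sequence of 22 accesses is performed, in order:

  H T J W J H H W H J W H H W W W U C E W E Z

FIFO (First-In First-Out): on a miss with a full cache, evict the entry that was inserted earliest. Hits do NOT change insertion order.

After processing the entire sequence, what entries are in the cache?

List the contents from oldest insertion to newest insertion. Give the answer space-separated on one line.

FIFO simulation (capacity=7):
  1. access H: MISS. Cache (old->new): [H]
  2. access T: MISS. Cache (old->new): [H T]
  3. access J: MISS. Cache (old->new): [H T J]
  4. access W: MISS. Cache (old->new): [H T J W]
  5. access J: HIT. Cache (old->new): [H T J W]
  6. access H: HIT. Cache (old->new): [H T J W]
  7. access H: HIT. Cache (old->new): [H T J W]
  8. access W: HIT. Cache (old->new): [H T J W]
  9. access H: HIT. Cache (old->new): [H T J W]
  10. access J: HIT. Cache (old->new): [H T J W]
  11. access W: HIT. Cache (old->new): [H T J W]
  12. access H: HIT. Cache (old->new): [H T J W]
  13. access H: HIT. Cache (old->new): [H T J W]
  14. access W: HIT. Cache (old->new): [H T J W]
  15. access W: HIT. Cache (old->new): [H T J W]
  16. access W: HIT. Cache (old->new): [H T J W]
  17. access U: MISS. Cache (old->new): [H T J W U]
  18. access C: MISS. Cache (old->new): [H T J W U C]
  19. access E: MISS. Cache (old->new): [H T J W U C E]
  20. access W: HIT. Cache (old->new): [H T J W U C E]
  21. access E: HIT. Cache (old->new): [H T J W U C E]
  22. access Z: MISS, evict H. Cache (old->new): [T J W U C E Z]
Total: 14 hits, 8 misses, 1 evictions

Answer: T J W U C E Z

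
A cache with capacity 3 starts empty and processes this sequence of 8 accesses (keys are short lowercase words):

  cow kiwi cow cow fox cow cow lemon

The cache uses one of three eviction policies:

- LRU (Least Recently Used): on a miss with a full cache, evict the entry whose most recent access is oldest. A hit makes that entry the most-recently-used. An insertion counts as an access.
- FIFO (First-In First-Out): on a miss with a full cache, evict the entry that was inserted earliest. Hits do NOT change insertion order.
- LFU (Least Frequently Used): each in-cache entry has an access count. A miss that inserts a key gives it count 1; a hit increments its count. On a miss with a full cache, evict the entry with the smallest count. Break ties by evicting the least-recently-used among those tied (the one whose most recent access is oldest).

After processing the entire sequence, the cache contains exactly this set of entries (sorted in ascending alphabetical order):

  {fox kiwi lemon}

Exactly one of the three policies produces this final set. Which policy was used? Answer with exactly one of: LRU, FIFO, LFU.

Simulating under each policy and comparing final sets:
  LRU: final set = {cow fox lemon} -> differs
  FIFO: final set = {fox kiwi lemon} -> MATCHES target
  LFU: final set = {cow fox lemon} -> differs
Only FIFO produces the target set.

Answer: FIFO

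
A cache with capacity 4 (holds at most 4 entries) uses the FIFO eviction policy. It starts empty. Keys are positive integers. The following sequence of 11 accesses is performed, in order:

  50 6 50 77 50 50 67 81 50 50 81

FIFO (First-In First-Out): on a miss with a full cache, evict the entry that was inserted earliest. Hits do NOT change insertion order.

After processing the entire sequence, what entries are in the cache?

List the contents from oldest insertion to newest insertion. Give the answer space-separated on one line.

Answer: 77 67 81 50

Derivation:
FIFO simulation (capacity=4):
  1. access 50: MISS. Cache (old->new): [50]
  2. access 6: MISS. Cache (old->new): [50 6]
  3. access 50: HIT. Cache (old->new): [50 6]
  4. access 77: MISS. Cache (old->new): [50 6 77]
  5. access 50: HIT. Cache (old->new): [50 6 77]
  6. access 50: HIT. Cache (old->new): [50 6 77]
  7. access 67: MISS. Cache (old->new): [50 6 77 67]
  8. access 81: MISS, evict 50. Cache (old->new): [6 77 67 81]
  9. access 50: MISS, evict 6. Cache (old->new): [77 67 81 50]
  10. access 50: HIT. Cache (old->new): [77 67 81 50]
  11. access 81: HIT. Cache (old->new): [77 67 81 50]
Total: 5 hits, 6 misses, 2 evictions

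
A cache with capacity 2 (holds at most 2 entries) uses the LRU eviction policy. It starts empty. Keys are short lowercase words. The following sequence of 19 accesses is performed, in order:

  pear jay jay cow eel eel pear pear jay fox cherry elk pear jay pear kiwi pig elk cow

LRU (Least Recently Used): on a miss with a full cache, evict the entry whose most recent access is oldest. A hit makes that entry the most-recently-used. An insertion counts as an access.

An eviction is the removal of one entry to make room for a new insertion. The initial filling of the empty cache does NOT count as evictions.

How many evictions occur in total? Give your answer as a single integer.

LRU simulation (capacity=2):
  1. access pear: MISS. Cache (LRU->MRU): [pear]
  2. access jay: MISS. Cache (LRU->MRU): [pear jay]
  3. access jay: HIT. Cache (LRU->MRU): [pear jay]
  4. access cow: MISS, evict pear. Cache (LRU->MRU): [jay cow]
  5. access eel: MISS, evict jay. Cache (LRU->MRU): [cow eel]
  6. access eel: HIT. Cache (LRU->MRU): [cow eel]
  7. access pear: MISS, evict cow. Cache (LRU->MRU): [eel pear]
  8. access pear: HIT. Cache (LRU->MRU): [eel pear]
  9. access jay: MISS, evict eel. Cache (LRU->MRU): [pear jay]
  10. access fox: MISS, evict pear. Cache (LRU->MRU): [jay fox]
  11. access cherry: MISS, evict jay. Cache (LRU->MRU): [fox cherry]
  12. access elk: MISS, evict fox. Cache (LRU->MRU): [cherry elk]
  13. access pear: MISS, evict cherry. Cache (LRU->MRU): [elk pear]
  14. access jay: MISS, evict elk. Cache (LRU->MRU): [pear jay]
  15. access pear: HIT. Cache (LRU->MRU): [jay pear]
  16. access kiwi: MISS, evict jay. Cache (LRU->MRU): [pear kiwi]
  17. access pig: MISS, evict pear. Cache (LRU->MRU): [kiwi pig]
  18. access elk: MISS, evict kiwi. Cache (LRU->MRU): [pig elk]
  19. access cow: MISS, evict pig. Cache (LRU->MRU): [elk cow]
Total: 4 hits, 15 misses, 13 evictions

Answer: 13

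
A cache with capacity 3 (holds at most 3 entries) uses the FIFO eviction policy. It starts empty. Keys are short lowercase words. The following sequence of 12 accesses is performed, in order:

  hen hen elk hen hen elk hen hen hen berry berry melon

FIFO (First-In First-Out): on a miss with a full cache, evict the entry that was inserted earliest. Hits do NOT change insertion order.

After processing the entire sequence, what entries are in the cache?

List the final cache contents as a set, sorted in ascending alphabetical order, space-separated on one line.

FIFO simulation (capacity=3):
  1. access hen: MISS. Cache (old->new): [hen]
  2. access hen: HIT. Cache (old->new): [hen]
  3. access elk: MISS. Cache (old->new): [hen elk]
  4. access hen: HIT. Cache (old->new): [hen elk]
  5. access hen: HIT. Cache (old->new): [hen elk]
  6. access elk: HIT. Cache (old->new): [hen elk]
  7. access hen: HIT. Cache (old->new): [hen elk]
  8. access hen: HIT. Cache (old->new): [hen elk]
  9. access hen: HIT. Cache (old->new): [hen elk]
  10. access berry: MISS. Cache (old->new): [hen elk berry]
  11. access berry: HIT. Cache (old->new): [hen elk berry]
  12. access melon: MISS, evict hen. Cache (old->new): [elk berry melon]
Total: 8 hits, 4 misses, 1 evictions

Answer: berry elk melon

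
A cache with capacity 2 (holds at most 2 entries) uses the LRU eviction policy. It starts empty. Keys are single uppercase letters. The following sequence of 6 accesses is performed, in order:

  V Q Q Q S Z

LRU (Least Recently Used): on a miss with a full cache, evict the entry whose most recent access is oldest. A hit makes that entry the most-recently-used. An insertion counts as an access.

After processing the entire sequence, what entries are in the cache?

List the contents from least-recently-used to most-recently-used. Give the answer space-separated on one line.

Answer: S Z

Derivation:
LRU simulation (capacity=2):
  1. access V: MISS. Cache (LRU->MRU): [V]
  2. access Q: MISS. Cache (LRU->MRU): [V Q]
  3. access Q: HIT. Cache (LRU->MRU): [V Q]
  4. access Q: HIT. Cache (LRU->MRU): [V Q]
  5. access S: MISS, evict V. Cache (LRU->MRU): [Q S]
  6. access Z: MISS, evict Q. Cache (LRU->MRU): [S Z]
Total: 2 hits, 4 misses, 2 evictions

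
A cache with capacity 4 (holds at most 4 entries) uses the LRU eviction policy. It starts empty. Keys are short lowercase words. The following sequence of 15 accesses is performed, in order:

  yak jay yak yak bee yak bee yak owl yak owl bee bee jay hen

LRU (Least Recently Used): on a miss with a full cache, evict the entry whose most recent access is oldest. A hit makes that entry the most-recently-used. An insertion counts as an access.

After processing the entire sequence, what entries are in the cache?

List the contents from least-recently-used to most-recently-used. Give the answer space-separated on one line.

Answer: owl bee jay hen

Derivation:
LRU simulation (capacity=4):
  1. access yak: MISS. Cache (LRU->MRU): [yak]
  2. access jay: MISS. Cache (LRU->MRU): [yak jay]
  3. access yak: HIT. Cache (LRU->MRU): [jay yak]
  4. access yak: HIT. Cache (LRU->MRU): [jay yak]
  5. access bee: MISS. Cache (LRU->MRU): [jay yak bee]
  6. access yak: HIT. Cache (LRU->MRU): [jay bee yak]
  7. access bee: HIT. Cache (LRU->MRU): [jay yak bee]
  8. access yak: HIT. Cache (LRU->MRU): [jay bee yak]
  9. access owl: MISS. Cache (LRU->MRU): [jay bee yak owl]
  10. access yak: HIT. Cache (LRU->MRU): [jay bee owl yak]
  11. access owl: HIT. Cache (LRU->MRU): [jay bee yak owl]
  12. access bee: HIT. Cache (LRU->MRU): [jay yak owl bee]
  13. access bee: HIT. Cache (LRU->MRU): [jay yak owl bee]
  14. access jay: HIT. Cache (LRU->MRU): [yak owl bee jay]
  15. access hen: MISS, evict yak. Cache (LRU->MRU): [owl bee jay hen]
Total: 10 hits, 5 misses, 1 evictions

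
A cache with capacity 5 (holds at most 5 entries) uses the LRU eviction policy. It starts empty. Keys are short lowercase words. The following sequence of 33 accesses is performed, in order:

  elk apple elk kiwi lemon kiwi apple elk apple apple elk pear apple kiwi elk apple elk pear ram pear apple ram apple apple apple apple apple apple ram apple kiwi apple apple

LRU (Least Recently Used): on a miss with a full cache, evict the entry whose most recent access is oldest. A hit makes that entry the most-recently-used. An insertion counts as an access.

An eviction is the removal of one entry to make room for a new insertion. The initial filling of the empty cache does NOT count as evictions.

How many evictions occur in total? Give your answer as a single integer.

LRU simulation (capacity=5):
  1. access elk: MISS. Cache (LRU->MRU): [elk]
  2. access apple: MISS. Cache (LRU->MRU): [elk apple]
  3. access elk: HIT. Cache (LRU->MRU): [apple elk]
  4. access kiwi: MISS. Cache (LRU->MRU): [apple elk kiwi]
  5. access lemon: MISS. Cache (LRU->MRU): [apple elk kiwi lemon]
  6. access kiwi: HIT. Cache (LRU->MRU): [apple elk lemon kiwi]
  7. access apple: HIT. Cache (LRU->MRU): [elk lemon kiwi apple]
  8. access elk: HIT. Cache (LRU->MRU): [lemon kiwi apple elk]
  9. access apple: HIT. Cache (LRU->MRU): [lemon kiwi elk apple]
  10. access apple: HIT. Cache (LRU->MRU): [lemon kiwi elk apple]
  11. access elk: HIT. Cache (LRU->MRU): [lemon kiwi apple elk]
  12. access pear: MISS. Cache (LRU->MRU): [lemon kiwi apple elk pear]
  13. access apple: HIT. Cache (LRU->MRU): [lemon kiwi elk pear apple]
  14. access kiwi: HIT. Cache (LRU->MRU): [lemon elk pear apple kiwi]
  15. access elk: HIT. Cache (LRU->MRU): [lemon pear apple kiwi elk]
  16. access apple: HIT. Cache (LRU->MRU): [lemon pear kiwi elk apple]
  17. access elk: HIT. Cache (LRU->MRU): [lemon pear kiwi apple elk]
  18. access pear: HIT. Cache (LRU->MRU): [lemon kiwi apple elk pear]
  19. access ram: MISS, evict lemon. Cache (LRU->MRU): [kiwi apple elk pear ram]
  20. access pear: HIT. Cache (LRU->MRU): [kiwi apple elk ram pear]
  21. access apple: HIT. Cache (LRU->MRU): [kiwi elk ram pear apple]
  22. access ram: HIT. Cache (LRU->MRU): [kiwi elk pear apple ram]
  23. access apple: HIT. Cache (LRU->MRU): [kiwi elk pear ram apple]
  24. access apple: HIT. Cache (LRU->MRU): [kiwi elk pear ram apple]
  25. access apple: HIT. Cache (LRU->MRU): [kiwi elk pear ram apple]
  26. access apple: HIT. Cache (LRU->MRU): [kiwi elk pear ram apple]
  27. access apple: HIT. Cache (LRU->MRU): [kiwi elk pear ram apple]
  28. access apple: HIT. Cache (LRU->MRU): [kiwi elk pear ram apple]
  29. access ram: HIT. Cache (LRU->MRU): [kiwi elk pear apple ram]
  30. access apple: HIT. Cache (LRU->MRU): [kiwi elk pear ram apple]
  31. access kiwi: HIT. Cache (LRU->MRU): [elk pear ram apple kiwi]
  32. access apple: HIT. Cache (LRU->MRU): [elk pear ram kiwi apple]
  33. access apple: HIT. Cache (LRU->MRU): [elk pear ram kiwi apple]
Total: 27 hits, 6 misses, 1 evictions

Answer: 1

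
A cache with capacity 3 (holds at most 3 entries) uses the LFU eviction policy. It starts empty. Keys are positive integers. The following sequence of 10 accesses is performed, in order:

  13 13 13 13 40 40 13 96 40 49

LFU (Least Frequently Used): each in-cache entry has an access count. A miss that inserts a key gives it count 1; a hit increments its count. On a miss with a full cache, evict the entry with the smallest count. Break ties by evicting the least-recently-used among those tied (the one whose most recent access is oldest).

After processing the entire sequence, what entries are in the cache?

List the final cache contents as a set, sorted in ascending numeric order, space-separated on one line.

Answer: 13 40 49

Derivation:
LFU simulation (capacity=3):
  1. access 13: MISS. Cache: [13(c=1)]
  2. access 13: HIT, count now 2. Cache: [13(c=2)]
  3. access 13: HIT, count now 3. Cache: [13(c=3)]
  4. access 13: HIT, count now 4. Cache: [13(c=4)]
  5. access 40: MISS. Cache: [40(c=1) 13(c=4)]
  6. access 40: HIT, count now 2. Cache: [40(c=2) 13(c=4)]
  7. access 13: HIT, count now 5. Cache: [40(c=2) 13(c=5)]
  8. access 96: MISS. Cache: [96(c=1) 40(c=2) 13(c=5)]
  9. access 40: HIT, count now 3. Cache: [96(c=1) 40(c=3) 13(c=5)]
  10. access 49: MISS, evict 96(c=1). Cache: [49(c=1) 40(c=3) 13(c=5)]
Total: 6 hits, 4 misses, 1 evictions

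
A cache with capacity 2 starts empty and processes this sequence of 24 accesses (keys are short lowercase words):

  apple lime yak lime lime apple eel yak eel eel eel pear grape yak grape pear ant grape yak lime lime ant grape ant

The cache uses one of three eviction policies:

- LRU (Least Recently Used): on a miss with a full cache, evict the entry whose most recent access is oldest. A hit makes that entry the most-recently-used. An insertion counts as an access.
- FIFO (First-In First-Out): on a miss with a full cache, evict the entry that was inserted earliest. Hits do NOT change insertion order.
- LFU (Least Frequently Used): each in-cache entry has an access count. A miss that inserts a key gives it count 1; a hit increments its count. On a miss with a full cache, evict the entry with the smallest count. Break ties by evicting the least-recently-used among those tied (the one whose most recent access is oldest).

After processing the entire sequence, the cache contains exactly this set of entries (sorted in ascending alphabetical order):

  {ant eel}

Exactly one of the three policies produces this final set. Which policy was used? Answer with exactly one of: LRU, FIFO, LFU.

Simulating under each policy and comparing final sets:
  LRU: final set = {ant grape} -> differs
  FIFO: final set = {ant grape} -> differs
  LFU: final set = {ant eel} -> MATCHES target
Only LFU produces the target set.

Answer: LFU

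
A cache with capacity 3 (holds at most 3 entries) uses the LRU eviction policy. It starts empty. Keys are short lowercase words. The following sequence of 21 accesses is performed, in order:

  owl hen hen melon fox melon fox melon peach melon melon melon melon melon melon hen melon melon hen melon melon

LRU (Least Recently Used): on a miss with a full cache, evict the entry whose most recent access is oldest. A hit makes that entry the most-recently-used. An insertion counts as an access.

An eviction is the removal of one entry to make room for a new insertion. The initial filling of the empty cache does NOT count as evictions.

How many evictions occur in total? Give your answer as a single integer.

Answer: 3

Derivation:
LRU simulation (capacity=3):
  1. access owl: MISS. Cache (LRU->MRU): [owl]
  2. access hen: MISS. Cache (LRU->MRU): [owl hen]
  3. access hen: HIT. Cache (LRU->MRU): [owl hen]
  4. access melon: MISS. Cache (LRU->MRU): [owl hen melon]
  5. access fox: MISS, evict owl. Cache (LRU->MRU): [hen melon fox]
  6. access melon: HIT. Cache (LRU->MRU): [hen fox melon]
  7. access fox: HIT. Cache (LRU->MRU): [hen melon fox]
  8. access melon: HIT. Cache (LRU->MRU): [hen fox melon]
  9. access peach: MISS, evict hen. Cache (LRU->MRU): [fox melon peach]
  10. access melon: HIT. Cache (LRU->MRU): [fox peach melon]
  11. access melon: HIT. Cache (LRU->MRU): [fox peach melon]
  12. access melon: HIT. Cache (LRU->MRU): [fox peach melon]
  13. access melon: HIT. Cache (LRU->MRU): [fox peach melon]
  14. access melon: HIT. Cache (LRU->MRU): [fox peach melon]
  15. access melon: HIT. Cache (LRU->MRU): [fox peach melon]
  16. access hen: MISS, evict fox. Cache (LRU->MRU): [peach melon hen]
  17. access melon: HIT. Cache (LRU->MRU): [peach hen melon]
  18. access melon: HIT. Cache (LRU->MRU): [peach hen melon]
  19. access hen: HIT. Cache (LRU->MRU): [peach melon hen]
  20. access melon: HIT. Cache (LRU->MRU): [peach hen melon]
  21. access melon: HIT. Cache (LRU->MRU): [peach hen melon]
Total: 15 hits, 6 misses, 3 evictions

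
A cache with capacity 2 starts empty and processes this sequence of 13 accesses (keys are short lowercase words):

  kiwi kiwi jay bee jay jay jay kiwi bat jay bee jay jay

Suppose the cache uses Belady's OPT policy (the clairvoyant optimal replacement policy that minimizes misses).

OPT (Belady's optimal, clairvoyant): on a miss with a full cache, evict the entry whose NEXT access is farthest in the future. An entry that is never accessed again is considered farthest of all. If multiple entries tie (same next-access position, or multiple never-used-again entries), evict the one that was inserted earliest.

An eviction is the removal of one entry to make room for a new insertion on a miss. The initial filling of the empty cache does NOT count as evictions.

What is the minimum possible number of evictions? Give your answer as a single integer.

OPT (Belady) simulation (capacity=2):
  1. access kiwi: MISS. Cache: [kiwi]
  2. access kiwi: HIT. Next use of kiwi: step 8. Cache: [kiwi]
  3. access jay: MISS. Cache: [kiwi jay]
  4. access bee: MISS, evict kiwi (next use: step 8). Cache: [jay bee]
  5. access jay: HIT. Next use of jay: step 6. Cache: [jay bee]
  6. access jay: HIT. Next use of jay: step 7. Cache: [jay bee]
  7. access jay: HIT. Next use of jay: step 10. Cache: [jay bee]
  8. access kiwi: MISS, evict bee (next use: step 11). Cache: [jay kiwi]
  9. access bat: MISS, evict kiwi (next use: never). Cache: [jay bat]
  10. access jay: HIT. Next use of jay: step 12. Cache: [jay bat]
  11. access bee: MISS, evict bat (next use: never). Cache: [jay bee]
  12. access jay: HIT. Next use of jay: step 13. Cache: [jay bee]
  13. access jay: HIT. Next use of jay: never. Cache: [jay bee]
Total: 7 hits, 6 misses, 4 evictions

Answer: 4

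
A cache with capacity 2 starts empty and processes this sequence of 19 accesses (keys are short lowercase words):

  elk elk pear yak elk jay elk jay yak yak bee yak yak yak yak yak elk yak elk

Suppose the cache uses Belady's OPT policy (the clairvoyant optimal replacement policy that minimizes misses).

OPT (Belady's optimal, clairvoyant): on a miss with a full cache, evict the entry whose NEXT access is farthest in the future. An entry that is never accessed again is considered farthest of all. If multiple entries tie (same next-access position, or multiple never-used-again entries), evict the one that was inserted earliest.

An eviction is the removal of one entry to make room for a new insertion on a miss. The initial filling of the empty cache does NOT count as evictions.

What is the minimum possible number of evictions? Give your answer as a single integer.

Answer: 5

Derivation:
OPT (Belady) simulation (capacity=2):
  1. access elk: MISS. Cache: [elk]
  2. access elk: HIT. Next use of elk: step 5. Cache: [elk]
  3. access pear: MISS. Cache: [elk pear]
  4. access yak: MISS, evict pear (next use: never). Cache: [elk yak]
  5. access elk: HIT. Next use of elk: step 7. Cache: [elk yak]
  6. access jay: MISS, evict yak (next use: step 9). Cache: [elk jay]
  7. access elk: HIT. Next use of elk: step 17. Cache: [elk jay]
  8. access jay: HIT. Next use of jay: never. Cache: [elk jay]
  9. access yak: MISS, evict jay (next use: never). Cache: [elk yak]
  10. access yak: HIT. Next use of yak: step 12. Cache: [elk yak]
  11. access bee: MISS, evict elk (next use: step 17). Cache: [yak bee]
  12. access yak: HIT. Next use of yak: step 13. Cache: [yak bee]
  13. access yak: HIT. Next use of yak: step 14. Cache: [yak bee]
  14. access yak: HIT. Next use of yak: step 15. Cache: [yak bee]
  15. access yak: HIT. Next use of yak: step 16. Cache: [yak bee]
  16. access yak: HIT. Next use of yak: step 18. Cache: [yak bee]
  17. access elk: MISS, evict bee (next use: never). Cache: [yak elk]
  18. access yak: HIT. Next use of yak: never. Cache: [yak elk]
  19. access elk: HIT. Next use of elk: never. Cache: [yak elk]
Total: 12 hits, 7 misses, 5 evictions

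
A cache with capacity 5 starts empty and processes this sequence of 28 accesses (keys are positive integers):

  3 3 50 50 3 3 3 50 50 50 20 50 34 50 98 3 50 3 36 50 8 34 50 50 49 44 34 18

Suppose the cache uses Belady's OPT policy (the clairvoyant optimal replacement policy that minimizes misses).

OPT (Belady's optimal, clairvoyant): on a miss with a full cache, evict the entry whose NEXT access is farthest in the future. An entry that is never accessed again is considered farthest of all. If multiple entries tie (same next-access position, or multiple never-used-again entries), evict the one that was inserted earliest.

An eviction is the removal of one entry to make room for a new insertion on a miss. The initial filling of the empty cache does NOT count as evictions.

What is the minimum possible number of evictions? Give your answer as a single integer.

OPT (Belady) simulation (capacity=5):
  1. access 3: MISS. Cache: [3]
  2. access 3: HIT. Next use of 3: step 5. Cache: [3]
  3. access 50: MISS. Cache: [3 50]
  4. access 50: HIT. Next use of 50: step 8. Cache: [3 50]
  5. access 3: HIT. Next use of 3: step 6. Cache: [3 50]
  6. access 3: HIT. Next use of 3: step 7. Cache: [3 50]
  7. access 3: HIT. Next use of 3: step 16. Cache: [3 50]
  8. access 50: HIT. Next use of 50: step 9. Cache: [3 50]
  9. access 50: HIT. Next use of 50: step 10. Cache: [3 50]
  10. access 50: HIT. Next use of 50: step 12. Cache: [3 50]
  11. access 20: MISS. Cache: [3 50 20]
  12. access 50: HIT. Next use of 50: step 14. Cache: [3 50 20]
  13. access 34: MISS. Cache: [3 50 20 34]
  14. access 50: HIT. Next use of 50: step 17. Cache: [3 50 20 34]
  15. access 98: MISS. Cache: [3 50 20 34 98]
  16. access 3: HIT. Next use of 3: step 18. Cache: [3 50 20 34 98]
  17. access 50: HIT. Next use of 50: step 20. Cache: [3 50 20 34 98]
  18. access 3: HIT. Next use of 3: never. Cache: [3 50 20 34 98]
  19. access 36: MISS, evict 3 (next use: never). Cache: [50 20 34 98 36]
  20. access 50: HIT. Next use of 50: step 23. Cache: [50 20 34 98 36]
  21. access 8: MISS, evict 20 (next use: never). Cache: [50 34 98 36 8]
  22. access 34: HIT. Next use of 34: step 27. Cache: [50 34 98 36 8]
  23. access 50: HIT. Next use of 50: step 24. Cache: [50 34 98 36 8]
  24. access 50: HIT. Next use of 50: never. Cache: [50 34 98 36 8]
  25. access 49: MISS, evict 50 (next use: never). Cache: [34 98 36 8 49]
  26. access 44: MISS, evict 98 (next use: never). Cache: [34 36 8 49 44]
  27. access 34: HIT. Next use of 34: never. Cache: [34 36 8 49 44]
  28. access 18: MISS, evict 34 (next use: never). Cache: [36 8 49 44 18]
Total: 18 hits, 10 misses, 5 evictions

Answer: 5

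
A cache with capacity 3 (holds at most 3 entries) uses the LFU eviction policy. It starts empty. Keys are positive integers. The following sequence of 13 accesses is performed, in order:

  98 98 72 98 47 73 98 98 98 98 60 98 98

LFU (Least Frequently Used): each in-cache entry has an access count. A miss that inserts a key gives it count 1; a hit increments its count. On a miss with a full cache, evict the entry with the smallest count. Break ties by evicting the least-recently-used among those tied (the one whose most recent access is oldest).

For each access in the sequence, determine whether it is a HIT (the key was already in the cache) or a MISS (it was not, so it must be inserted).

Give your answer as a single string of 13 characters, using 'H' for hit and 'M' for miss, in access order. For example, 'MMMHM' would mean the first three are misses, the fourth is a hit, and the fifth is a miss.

Answer: MHMHMMHHHHMHH

Derivation:
LFU simulation (capacity=3):
  1. access 98: MISS. Cache: [98(c=1)]
  2. access 98: HIT, count now 2. Cache: [98(c=2)]
  3. access 72: MISS. Cache: [72(c=1) 98(c=2)]
  4. access 98: HIT, count now 3. Cache: [72(c=1) 98(c=3)]
  5. access 47: MISS. Cache: [72(c=1) 47(c=1) 98(c=3)]
  6. access 73: MISS, evict 72(c=1). Cache: [47(c=1) 73(c=1) 98(c=3)]
  7. access 98: HIT, count now 4. Cache: [47(c=1) 73(c=1) 98(c=4)]
  8. access 98: HIT, count now 5. Cache: [47(c=1) 73(c=1) 98(c=5)]
  9. access 98: HIT, count now 6. Cache: [47(c=1) 73(c=1) 98(c=6)]
  10. access 98: HIT, count now 7. Cache: [47(c=1) 73(c=1) 98(c=7)]
  11. access 60: MISS, evict 47(c=1). Cache: [73(c=1) 60(c=1) 98(c=7)]
  12. access 98: HIT, count now 8. Cache: [73(c=1) 60(c=1) 98(c=8)]
  13. access 98: HIT, count now 9. Cache: [73(c=1) 60(c=1) 98(c=9)]
Total: 8 hits, 5 misses, 2 evictions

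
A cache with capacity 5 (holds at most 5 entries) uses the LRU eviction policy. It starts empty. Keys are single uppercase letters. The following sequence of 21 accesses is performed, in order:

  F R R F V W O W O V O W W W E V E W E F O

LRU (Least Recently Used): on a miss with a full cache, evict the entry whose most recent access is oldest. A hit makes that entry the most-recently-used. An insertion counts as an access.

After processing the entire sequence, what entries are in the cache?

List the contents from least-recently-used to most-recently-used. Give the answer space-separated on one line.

LRU simulation (capacity=5):
  1. access F: MISS. Cache (LRU->MRU): [F]
  2. access R: MISS. Cache (LRU->MRU): [F R]
  3. access R: HIT. Cache (LRU->MRU): [F R]
  4. access F: HIT. Cache (LRU->MRU): [R F]
  5. access V: MISS. Cache (LRU->MRU): [R F V]
  6. access W: MISS. Cache (LRU->MRU): [R F V W]
  7. access O: MISS. Cache (LRU->MRU): [R F V W O]
  8. access W: HIT. Cache (LRU->MRU): [R F V O W]
  9. access O: HIT. Cache (LRU->MRU): [R F V W O]
  10. access V: HIT. Cache (LRU->MRU): [R F W O V]
  11. access O: HIT. Cache (LRU->MRU): [R F W V O]
  12. access W: HIT. Cache (LRU->MRU): [R F V O W]
  13. access W: HIT. Cache (LRU->MRU): [R F V O W]
  14. access W: HIT. Cache (LRU->MRU): [R F V O W]
  15. access E: MISS, evict R. Cache (LRU->MRU): [F V O W E]
  16. access V: HIT. Cache (LRU->MRU): [F O W E V]
  17. access E: HIT. Cache (LRU->MRU): [F O W V E]
  18. access W: HIT. Cache (LRU->MRU): [F O V E W]
  19. access E: HIT. Cache (LRU->MRU): [F O V W E]
  20. access F: HIT. Cache (LRU->MRU): [O V W E F]
  21. access O: HIT. Cache (LRU->MRU): [V W E F O]
Total: 15 hits, 6 misses, 1 evictions

Answer: V W E F O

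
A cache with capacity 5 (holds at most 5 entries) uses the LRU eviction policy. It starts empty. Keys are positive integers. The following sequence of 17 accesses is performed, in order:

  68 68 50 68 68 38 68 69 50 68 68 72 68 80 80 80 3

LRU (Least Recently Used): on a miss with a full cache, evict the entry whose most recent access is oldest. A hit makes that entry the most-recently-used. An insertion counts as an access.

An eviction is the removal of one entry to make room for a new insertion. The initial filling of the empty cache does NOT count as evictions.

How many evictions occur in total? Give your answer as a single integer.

LRU simulation (capacity=5):
  1. access 68: MISS. Cache (LRU->MRU): [68]
  2. access 68: HIT. Cache (LRU->MRU): [68]
  3. access 50: MISS. Cache (LRU->MRU): [68 50]
  4. access 68: HIT. Cache (LRU->MRU): [50 68]
  5. access 68: HIT. Cache (LRU->MRU): [50 68]
  6. access 38: MISS. Cache (LRU->MRU): [50 68 38]
  7. access 68: HIT. Cache (LRU->MRU): [50 38 68]
  8. access 69: MISS. Cache (LRU->MRU): [50 38 68 69]
  9. access 50: HIT. Cache (LRU->MRU): [38 68 69 50]
  10. access 68: HIT. Cache (LRU->MRU): [38 69 50 68]
  11. access 68: HIT. Cache (LRU->MRU): [38 69 50 68]
  12. access 72: MISS. Cache (LRU->MRU): [38 69 50 68 72]
  13. access 68: HIT. Cache (LRU->MRU): [38 69 50 72 68]
  14. access 80: MISS, evict 38. Cache (LRU->MRU): [69 50 72 68 80]
  15. access 80: HIT. Cache (LRU->MRU): [69 50 72 68 80]
  16. access 80: HIT. Cache (LRU->MRU): [69 50 72 68 80]
  17. access 3: MISS, evict 69. Cache (LRU->MRU): [50 72 68 80 3]
Total: 10 hits, 7 misses, 2 evictions

Answer: 2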